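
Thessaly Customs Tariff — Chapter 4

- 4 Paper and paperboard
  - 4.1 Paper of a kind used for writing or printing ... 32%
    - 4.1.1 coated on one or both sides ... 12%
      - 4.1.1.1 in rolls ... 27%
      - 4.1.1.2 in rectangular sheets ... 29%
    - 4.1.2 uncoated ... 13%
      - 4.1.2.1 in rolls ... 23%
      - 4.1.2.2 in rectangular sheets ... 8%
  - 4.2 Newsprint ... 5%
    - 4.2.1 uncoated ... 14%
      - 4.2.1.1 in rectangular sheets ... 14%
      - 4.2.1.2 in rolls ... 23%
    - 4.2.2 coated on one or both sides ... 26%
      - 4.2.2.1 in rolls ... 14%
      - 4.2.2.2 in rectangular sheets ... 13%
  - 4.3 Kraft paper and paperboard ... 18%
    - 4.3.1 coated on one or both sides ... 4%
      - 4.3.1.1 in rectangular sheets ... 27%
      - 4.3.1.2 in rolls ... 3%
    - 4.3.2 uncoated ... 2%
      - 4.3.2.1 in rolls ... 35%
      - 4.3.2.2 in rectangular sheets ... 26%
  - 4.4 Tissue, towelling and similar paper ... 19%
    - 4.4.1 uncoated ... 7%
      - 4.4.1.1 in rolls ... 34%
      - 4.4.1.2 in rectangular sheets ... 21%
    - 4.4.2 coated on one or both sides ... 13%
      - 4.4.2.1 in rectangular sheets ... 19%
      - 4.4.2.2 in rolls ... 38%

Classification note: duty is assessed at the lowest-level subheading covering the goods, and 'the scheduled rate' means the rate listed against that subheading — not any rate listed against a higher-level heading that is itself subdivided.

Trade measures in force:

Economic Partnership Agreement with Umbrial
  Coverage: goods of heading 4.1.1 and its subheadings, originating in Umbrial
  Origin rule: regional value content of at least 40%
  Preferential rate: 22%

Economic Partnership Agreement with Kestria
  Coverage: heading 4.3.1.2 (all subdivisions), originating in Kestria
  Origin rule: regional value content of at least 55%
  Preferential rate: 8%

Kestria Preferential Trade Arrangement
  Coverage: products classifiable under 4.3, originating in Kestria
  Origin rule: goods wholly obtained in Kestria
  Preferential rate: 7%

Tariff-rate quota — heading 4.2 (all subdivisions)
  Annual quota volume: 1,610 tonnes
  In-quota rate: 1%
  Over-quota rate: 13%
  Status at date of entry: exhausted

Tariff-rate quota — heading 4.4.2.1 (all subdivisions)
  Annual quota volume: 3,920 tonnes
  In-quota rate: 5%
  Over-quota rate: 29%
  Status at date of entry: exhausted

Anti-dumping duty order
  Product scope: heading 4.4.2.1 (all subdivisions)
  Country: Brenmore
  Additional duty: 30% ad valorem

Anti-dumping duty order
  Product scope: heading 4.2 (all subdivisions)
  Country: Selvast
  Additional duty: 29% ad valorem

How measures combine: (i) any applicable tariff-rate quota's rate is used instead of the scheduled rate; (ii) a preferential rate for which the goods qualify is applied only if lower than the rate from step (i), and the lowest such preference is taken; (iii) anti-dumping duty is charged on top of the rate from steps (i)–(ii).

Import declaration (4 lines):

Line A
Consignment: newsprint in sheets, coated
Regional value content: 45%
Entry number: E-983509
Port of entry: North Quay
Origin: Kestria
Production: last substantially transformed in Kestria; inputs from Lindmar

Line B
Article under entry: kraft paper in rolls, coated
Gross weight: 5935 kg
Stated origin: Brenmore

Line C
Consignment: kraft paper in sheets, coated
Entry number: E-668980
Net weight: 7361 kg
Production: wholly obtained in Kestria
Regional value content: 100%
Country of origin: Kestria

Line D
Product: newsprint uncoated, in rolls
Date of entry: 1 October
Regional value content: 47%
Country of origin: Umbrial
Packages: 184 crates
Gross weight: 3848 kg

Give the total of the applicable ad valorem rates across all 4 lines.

Line A: newsprint → 4.2; coated → 4.2.2; in sheets → 4.2.2.2. Scheduled 13%. quota on 4.2 exhausted → over-quota 13%; Kestria agreement on 4.3.1.2: 4.2.2.2 not covered; Kestria agreement on 4.3: 4.2.2.2 not covered. → 13%.
Line B: kraft paper → 4.3; coated → 4.3.1; in rolls → 4.3.1.2. Scheduled 3%. No special measure applies. → 3%.
Line C: kraft paper → 4.3; coated → 4.3.1; in sheets → 4.3.1.1. Scheduled 27%. Kestria agreement on 4.3.1.2: 4.3.1.1 not covered; Kestria agreement on 4.3: wholly obtained → 7% available; preferential 7%. → 7%.
Line D: newsprint → 4.2; uncoated → 4.2.1; in rolls → 4.2.1.2. Scheduled 23%. quota on 4.2 exhausted → over-quota 13%; Umbrial agreement on 4.1.1: 4.2.1.2 not covered. → 13%.
Sum: 13% + 3% + 7% + 13% = 36%.

36%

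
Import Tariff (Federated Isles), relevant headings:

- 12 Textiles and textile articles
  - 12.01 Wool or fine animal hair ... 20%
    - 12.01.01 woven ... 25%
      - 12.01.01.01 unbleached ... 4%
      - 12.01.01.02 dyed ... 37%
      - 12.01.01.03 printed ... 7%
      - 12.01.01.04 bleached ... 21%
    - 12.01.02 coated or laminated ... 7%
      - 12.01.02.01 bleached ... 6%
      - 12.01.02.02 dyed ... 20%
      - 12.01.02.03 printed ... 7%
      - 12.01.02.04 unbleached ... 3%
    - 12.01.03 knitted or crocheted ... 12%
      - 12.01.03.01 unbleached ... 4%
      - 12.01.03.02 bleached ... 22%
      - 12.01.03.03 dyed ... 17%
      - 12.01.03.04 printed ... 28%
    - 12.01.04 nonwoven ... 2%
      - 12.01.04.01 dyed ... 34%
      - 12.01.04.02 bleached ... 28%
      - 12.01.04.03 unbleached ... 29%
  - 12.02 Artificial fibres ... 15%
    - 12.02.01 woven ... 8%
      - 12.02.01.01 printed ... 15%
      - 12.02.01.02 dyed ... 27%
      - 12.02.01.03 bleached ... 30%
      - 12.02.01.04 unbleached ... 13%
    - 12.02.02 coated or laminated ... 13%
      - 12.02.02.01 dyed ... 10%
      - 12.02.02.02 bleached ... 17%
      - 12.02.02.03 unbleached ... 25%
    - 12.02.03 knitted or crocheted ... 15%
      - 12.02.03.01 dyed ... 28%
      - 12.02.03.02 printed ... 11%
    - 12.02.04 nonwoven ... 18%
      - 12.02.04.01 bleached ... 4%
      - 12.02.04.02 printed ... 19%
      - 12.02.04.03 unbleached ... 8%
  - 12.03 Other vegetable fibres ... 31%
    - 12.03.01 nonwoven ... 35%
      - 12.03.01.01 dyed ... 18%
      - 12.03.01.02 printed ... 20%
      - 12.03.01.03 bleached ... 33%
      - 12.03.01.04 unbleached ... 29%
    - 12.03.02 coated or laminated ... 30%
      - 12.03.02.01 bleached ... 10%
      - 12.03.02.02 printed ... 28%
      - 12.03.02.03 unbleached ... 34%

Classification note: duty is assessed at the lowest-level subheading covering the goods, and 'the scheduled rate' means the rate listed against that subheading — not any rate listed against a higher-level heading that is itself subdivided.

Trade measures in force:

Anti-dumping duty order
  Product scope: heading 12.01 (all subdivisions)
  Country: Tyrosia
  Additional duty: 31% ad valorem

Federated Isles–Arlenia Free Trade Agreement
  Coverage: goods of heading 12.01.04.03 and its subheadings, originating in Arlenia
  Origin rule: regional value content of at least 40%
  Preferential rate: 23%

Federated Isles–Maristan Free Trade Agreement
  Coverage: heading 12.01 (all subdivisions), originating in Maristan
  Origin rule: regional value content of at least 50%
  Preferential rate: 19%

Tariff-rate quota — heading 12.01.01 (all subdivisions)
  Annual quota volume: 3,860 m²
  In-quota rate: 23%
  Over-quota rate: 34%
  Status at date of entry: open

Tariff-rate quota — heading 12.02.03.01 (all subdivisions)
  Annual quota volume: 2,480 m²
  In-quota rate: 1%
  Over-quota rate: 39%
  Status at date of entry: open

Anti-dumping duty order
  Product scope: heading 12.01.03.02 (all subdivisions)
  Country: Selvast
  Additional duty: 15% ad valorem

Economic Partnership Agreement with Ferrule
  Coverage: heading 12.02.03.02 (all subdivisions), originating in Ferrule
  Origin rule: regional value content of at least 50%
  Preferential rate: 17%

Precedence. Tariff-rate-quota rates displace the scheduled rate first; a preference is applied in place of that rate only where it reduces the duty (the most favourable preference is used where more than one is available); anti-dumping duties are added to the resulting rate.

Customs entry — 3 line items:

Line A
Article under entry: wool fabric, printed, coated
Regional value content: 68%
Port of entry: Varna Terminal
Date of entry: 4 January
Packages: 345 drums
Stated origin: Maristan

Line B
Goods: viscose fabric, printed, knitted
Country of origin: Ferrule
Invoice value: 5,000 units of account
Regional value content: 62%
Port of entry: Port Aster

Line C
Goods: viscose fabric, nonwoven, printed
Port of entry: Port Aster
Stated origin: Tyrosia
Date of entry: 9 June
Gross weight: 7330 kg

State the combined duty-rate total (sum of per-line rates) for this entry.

37%

Line A: wool → 12.01; coated → 12.01.02; printed → 12.01.02.03. Scheduled 7%. Maristan agreement on 12.01: RVC ≥ 50% → 19% available; preference 19% not lower than 7% → no reduction. → 7%.
Line B: viscose → 12.02; knitted → 12.02.03; printed → 12.02.03.02. Scheduled 11%. Ferrule agreement on 12.02.03.02: RVC ≥ 50% → 17% available; preference 17% not lower than 11% → no reduction. → 11%.
Line C: viscose → 12.02; nonwoven → 12.02.04; printed → 12.02.04.02. Scheduled 19%. No special measure applies. → 19%.
Sum: 7% + 11% + 19% = 37%.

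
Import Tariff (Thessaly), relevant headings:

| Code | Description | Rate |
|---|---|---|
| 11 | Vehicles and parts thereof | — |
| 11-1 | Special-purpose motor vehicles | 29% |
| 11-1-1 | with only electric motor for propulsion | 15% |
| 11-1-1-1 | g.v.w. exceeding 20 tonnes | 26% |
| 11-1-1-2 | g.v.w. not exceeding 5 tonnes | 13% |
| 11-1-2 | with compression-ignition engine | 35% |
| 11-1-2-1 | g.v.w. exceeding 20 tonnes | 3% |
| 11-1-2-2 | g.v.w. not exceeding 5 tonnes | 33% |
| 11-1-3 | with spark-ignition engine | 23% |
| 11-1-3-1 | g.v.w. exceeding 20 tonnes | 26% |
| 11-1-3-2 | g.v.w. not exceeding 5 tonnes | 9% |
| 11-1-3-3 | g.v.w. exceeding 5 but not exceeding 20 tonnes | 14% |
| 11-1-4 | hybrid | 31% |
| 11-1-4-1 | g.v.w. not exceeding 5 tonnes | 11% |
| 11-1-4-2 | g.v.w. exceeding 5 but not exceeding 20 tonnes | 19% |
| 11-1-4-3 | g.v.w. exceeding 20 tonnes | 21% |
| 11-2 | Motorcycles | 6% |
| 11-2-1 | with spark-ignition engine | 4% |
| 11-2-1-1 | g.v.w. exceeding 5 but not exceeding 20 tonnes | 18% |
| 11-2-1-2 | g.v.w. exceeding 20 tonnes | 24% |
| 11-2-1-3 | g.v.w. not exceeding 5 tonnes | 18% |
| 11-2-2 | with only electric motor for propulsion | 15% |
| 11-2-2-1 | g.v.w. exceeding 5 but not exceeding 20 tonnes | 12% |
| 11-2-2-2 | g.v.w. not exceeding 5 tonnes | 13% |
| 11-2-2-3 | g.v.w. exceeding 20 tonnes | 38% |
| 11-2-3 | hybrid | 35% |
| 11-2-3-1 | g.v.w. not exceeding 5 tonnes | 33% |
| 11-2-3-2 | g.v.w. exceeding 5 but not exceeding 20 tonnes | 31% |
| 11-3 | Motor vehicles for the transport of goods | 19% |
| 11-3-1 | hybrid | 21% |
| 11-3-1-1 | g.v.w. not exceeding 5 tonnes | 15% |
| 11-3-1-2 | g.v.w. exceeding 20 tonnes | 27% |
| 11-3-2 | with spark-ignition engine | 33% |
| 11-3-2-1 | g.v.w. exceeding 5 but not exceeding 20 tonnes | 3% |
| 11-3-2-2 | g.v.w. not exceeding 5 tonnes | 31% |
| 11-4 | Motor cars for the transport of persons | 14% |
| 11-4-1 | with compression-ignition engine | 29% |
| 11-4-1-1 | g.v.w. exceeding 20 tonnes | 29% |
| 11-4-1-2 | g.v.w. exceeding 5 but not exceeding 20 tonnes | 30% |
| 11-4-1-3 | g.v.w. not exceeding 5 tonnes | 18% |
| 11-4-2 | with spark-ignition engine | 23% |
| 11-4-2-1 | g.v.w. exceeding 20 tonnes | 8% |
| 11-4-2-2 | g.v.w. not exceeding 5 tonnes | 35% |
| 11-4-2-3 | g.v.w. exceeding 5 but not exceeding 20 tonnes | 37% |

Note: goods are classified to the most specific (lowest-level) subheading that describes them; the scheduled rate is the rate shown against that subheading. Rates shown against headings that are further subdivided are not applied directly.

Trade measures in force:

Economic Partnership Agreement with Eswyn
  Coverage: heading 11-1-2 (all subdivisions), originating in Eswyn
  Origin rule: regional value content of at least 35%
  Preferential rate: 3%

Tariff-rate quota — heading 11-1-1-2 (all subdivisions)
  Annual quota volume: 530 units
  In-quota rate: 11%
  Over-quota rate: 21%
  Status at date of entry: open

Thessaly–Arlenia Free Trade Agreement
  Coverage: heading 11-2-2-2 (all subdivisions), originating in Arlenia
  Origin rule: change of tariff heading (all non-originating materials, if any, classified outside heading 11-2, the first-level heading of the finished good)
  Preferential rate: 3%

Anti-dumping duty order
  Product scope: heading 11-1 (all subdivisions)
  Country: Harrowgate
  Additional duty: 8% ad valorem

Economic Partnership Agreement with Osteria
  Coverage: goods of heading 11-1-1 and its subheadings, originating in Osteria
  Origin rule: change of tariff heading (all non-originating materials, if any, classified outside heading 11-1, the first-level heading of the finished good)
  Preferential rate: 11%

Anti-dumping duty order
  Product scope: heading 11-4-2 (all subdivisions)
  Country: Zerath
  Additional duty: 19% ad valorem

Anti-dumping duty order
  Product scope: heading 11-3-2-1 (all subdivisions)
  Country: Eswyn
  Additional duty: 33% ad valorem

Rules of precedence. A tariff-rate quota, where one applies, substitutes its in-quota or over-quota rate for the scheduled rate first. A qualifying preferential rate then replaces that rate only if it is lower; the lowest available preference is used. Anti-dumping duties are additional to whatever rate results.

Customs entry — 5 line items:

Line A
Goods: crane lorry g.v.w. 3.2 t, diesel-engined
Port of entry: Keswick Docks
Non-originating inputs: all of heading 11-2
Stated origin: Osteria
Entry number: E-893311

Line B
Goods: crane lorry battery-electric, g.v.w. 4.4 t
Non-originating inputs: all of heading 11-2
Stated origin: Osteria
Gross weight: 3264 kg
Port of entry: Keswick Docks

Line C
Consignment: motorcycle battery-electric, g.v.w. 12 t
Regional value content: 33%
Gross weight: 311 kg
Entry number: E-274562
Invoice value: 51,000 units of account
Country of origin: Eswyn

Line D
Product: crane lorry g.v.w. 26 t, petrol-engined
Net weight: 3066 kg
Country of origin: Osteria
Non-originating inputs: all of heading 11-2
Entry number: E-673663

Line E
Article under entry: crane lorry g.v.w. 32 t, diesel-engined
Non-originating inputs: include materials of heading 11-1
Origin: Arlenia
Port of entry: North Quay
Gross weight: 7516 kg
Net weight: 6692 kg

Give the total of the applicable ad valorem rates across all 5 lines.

85%

Line A: crane lorry → 11-1; diesel-engined → 11-1-2; g.v.w. 3.2 t → 11-1-2-2. Scheduled 33%. Osteria agreement on 11-1-1: 11-1-2-2 not covered. → 33%.
Line B: crane lorry → 11-1; battery-electric → 11-1-1; g.v.w. 4.4 t → 11-1-1-2. Scheduled 13%. quota on 11-1-1-2 open → in-quota 11%; Osteria agreement on 11-1-1: CTH met → 11% available; preference 11% not lower than 11% → no reduction. → 11%.
Line C: motorcycle → 11-2; battery-electric → 11-2-2; g.v.w. 12 t → 11-2-2-1. Scheduled 12%. Eswyn agreement on 11-1-2: 11-2-2-1 not covered. → 12%.
Line D: crane lorry → 11-1; petrol-engined → 11-1-3; g.v.w. 26 t → 11-1-3-1. Scheduled 26%. Osteria agreement on 11-1-1: 11-1-3-1 not covered. → 26%.
Line E: crane lorry → 11-1; diesel-engined → 11-1-2; g.v.w. 32 t → 11-1-2-1. Scheduled 3%. Arlenia agreement on 11-2-2-2: 11-1-2-1 not covered. → 3%.
Sum: 33% + 11% + 12% + 26% + 3% = 85%.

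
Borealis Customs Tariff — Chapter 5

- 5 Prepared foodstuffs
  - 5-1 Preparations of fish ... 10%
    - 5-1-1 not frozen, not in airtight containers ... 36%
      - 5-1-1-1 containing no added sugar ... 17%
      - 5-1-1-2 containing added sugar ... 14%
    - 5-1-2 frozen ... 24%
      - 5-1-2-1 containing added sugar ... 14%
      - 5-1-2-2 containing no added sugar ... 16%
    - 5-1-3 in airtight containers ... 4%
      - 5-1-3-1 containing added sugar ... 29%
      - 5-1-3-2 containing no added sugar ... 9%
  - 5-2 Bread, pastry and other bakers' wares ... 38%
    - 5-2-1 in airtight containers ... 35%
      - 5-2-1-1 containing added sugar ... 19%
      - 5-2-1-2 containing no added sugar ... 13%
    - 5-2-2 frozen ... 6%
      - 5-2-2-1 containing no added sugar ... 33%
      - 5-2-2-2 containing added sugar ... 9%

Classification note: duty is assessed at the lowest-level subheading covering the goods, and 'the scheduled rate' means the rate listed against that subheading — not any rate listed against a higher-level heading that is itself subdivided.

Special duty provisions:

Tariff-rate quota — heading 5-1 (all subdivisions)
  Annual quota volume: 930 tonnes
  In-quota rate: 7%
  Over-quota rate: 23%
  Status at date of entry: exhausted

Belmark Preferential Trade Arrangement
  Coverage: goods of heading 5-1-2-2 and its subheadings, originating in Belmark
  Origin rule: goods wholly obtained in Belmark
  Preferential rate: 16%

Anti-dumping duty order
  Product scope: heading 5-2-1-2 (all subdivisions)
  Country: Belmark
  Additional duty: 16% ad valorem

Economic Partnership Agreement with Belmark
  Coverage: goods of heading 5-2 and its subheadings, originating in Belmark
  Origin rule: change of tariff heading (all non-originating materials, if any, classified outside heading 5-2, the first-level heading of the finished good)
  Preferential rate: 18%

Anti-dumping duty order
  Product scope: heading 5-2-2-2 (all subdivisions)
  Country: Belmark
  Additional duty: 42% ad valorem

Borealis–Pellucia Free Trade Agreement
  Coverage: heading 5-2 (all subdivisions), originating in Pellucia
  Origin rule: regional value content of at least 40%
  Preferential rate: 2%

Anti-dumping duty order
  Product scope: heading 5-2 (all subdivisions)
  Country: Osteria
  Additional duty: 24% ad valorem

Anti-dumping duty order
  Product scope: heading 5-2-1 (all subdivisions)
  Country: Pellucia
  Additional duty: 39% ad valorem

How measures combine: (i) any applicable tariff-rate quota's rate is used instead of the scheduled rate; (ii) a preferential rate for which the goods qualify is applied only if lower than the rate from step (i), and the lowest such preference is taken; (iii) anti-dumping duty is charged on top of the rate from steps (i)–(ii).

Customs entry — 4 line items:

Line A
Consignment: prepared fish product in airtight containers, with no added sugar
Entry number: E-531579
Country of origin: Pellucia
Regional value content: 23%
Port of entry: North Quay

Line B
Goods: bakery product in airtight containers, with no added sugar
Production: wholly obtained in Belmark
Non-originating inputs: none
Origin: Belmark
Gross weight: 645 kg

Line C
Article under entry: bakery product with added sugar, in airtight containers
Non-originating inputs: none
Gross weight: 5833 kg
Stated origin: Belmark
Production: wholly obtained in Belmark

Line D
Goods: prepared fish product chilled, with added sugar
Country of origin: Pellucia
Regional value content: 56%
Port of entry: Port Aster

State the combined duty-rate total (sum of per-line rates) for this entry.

Line A: prepared fish product → 5-1; in airtight containers → 5-1-3; with no added sugar → 5-1-3-2. Scheduled 9%. quota on 5-1 exhausted → over-quota 23%; Pellucia agreement on 5-2: 5-1-3-2 not covered. → 23%.
Line B: bakery product → 5-2; in airtight containers → 5-2-1; with no added sugar → 5-2-1-2. Scheduled 13%. Belmark agreement on 5-1-2-2: 5-2-1-2 not covered; Belmark agreement on 5-2: CTH met → 18% available; preference 18% not lower than 13% → no reduction; anti-dumping (Belmark, 5-2-1-2): +16%; total 13% + 16% = 29%. → 29%.
Line C: bakery product → 5-2; in airtight containers → 5-2-1; with added sugar → 5-2-1-1. Scheduled 19%. Belmark agreement on 5-1-2-2: 5-2-1-1 not covered; Belmark agreement on 5-2: CTH met → 18% available; preferential 18%. → 18%.
Line D: prepared fish product → 5-1; chilled → 5-1-1; with added sugar → 5-1-1-2. Scheduled 14%. quota on 5-1 exhausted → over-quota 23%; Pellucia agreement on 5-2: 5-1-1-2 not covered. → 23%.
Sum: 23% + 29% + 18% + 23% = 93%.

93%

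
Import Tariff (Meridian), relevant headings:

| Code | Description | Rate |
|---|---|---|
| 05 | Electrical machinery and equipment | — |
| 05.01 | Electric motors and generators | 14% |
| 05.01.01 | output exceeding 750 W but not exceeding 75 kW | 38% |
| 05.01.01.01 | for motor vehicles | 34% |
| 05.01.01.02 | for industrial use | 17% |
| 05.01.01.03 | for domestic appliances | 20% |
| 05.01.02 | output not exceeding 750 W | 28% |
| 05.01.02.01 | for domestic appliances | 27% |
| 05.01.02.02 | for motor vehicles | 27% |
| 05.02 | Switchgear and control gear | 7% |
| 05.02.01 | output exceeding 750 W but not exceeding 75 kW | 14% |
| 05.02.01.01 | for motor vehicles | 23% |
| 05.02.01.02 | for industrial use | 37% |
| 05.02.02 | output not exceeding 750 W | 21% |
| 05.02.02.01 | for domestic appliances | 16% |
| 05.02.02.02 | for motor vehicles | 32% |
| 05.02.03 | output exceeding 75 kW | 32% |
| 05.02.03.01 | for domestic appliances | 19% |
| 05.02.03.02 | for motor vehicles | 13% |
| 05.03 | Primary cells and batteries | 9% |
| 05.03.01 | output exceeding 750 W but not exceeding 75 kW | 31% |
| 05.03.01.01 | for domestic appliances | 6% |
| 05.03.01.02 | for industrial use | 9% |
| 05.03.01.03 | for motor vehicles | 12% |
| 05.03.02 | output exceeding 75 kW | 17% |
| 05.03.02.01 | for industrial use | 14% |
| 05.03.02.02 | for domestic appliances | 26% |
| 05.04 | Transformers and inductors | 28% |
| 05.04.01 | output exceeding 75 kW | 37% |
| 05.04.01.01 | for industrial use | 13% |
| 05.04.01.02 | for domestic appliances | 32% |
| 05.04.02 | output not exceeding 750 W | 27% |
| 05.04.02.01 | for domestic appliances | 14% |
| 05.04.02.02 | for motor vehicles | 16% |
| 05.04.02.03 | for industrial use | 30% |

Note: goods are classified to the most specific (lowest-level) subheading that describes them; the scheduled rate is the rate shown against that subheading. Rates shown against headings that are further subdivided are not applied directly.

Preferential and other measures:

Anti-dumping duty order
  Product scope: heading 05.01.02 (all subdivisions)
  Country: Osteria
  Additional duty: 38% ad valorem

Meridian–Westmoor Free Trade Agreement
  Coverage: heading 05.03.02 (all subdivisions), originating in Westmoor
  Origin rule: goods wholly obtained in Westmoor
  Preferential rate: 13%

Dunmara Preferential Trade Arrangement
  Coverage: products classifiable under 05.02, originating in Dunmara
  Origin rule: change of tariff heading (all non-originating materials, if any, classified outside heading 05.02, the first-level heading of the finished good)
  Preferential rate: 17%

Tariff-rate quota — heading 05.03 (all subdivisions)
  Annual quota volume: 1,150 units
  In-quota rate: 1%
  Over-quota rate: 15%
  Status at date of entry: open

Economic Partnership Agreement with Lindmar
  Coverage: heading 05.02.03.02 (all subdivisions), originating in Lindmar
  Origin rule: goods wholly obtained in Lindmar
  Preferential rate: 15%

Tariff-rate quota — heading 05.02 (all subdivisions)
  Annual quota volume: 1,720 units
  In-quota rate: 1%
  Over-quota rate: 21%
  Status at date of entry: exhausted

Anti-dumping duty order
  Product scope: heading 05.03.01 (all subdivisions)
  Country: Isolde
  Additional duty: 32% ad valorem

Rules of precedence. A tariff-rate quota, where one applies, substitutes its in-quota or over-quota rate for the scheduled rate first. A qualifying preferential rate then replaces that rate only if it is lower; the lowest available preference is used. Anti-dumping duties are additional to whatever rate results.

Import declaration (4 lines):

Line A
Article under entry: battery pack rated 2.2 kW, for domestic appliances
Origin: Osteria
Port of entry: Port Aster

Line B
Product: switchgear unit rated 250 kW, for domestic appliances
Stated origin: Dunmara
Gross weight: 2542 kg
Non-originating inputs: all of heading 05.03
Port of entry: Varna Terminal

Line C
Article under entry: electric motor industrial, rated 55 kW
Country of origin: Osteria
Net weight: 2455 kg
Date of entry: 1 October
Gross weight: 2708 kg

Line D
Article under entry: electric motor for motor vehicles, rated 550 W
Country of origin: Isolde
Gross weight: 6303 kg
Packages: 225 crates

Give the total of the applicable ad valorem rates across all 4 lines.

62%

Line A: battery pack → 05.03; rated 2.2 kW → 05.03.01; for domestic appliances → 05.03.01.01. Scheduled 6%. quota on 05.03 open → in-quota 1%. → 1%.
Line B: switchgear unit → 05.02; rated 250 kW → 05.02.03; for domestic appliances → 05.02.03.01. Scheduled 19%. quota on 05.02 exhausted → over-quota 21%; Dunmara agreement on 05.02: CTH met → 17% available; preferential 17%. → 17%.
Line C: electric motor → 05.01; rated 55 kW → 05.01.01; industrial → 05.01.01.02. Scheduled 17%. No special measure applies. → 17%.
Line D: electric motor → 05.01; rated 550 W → 05.01.02; for motor vehicles → 05.01.02.02. Scheduled 27%. No special measure applies. → 27%.
Sum: 1% + 17% + 17% + 27% = 62%.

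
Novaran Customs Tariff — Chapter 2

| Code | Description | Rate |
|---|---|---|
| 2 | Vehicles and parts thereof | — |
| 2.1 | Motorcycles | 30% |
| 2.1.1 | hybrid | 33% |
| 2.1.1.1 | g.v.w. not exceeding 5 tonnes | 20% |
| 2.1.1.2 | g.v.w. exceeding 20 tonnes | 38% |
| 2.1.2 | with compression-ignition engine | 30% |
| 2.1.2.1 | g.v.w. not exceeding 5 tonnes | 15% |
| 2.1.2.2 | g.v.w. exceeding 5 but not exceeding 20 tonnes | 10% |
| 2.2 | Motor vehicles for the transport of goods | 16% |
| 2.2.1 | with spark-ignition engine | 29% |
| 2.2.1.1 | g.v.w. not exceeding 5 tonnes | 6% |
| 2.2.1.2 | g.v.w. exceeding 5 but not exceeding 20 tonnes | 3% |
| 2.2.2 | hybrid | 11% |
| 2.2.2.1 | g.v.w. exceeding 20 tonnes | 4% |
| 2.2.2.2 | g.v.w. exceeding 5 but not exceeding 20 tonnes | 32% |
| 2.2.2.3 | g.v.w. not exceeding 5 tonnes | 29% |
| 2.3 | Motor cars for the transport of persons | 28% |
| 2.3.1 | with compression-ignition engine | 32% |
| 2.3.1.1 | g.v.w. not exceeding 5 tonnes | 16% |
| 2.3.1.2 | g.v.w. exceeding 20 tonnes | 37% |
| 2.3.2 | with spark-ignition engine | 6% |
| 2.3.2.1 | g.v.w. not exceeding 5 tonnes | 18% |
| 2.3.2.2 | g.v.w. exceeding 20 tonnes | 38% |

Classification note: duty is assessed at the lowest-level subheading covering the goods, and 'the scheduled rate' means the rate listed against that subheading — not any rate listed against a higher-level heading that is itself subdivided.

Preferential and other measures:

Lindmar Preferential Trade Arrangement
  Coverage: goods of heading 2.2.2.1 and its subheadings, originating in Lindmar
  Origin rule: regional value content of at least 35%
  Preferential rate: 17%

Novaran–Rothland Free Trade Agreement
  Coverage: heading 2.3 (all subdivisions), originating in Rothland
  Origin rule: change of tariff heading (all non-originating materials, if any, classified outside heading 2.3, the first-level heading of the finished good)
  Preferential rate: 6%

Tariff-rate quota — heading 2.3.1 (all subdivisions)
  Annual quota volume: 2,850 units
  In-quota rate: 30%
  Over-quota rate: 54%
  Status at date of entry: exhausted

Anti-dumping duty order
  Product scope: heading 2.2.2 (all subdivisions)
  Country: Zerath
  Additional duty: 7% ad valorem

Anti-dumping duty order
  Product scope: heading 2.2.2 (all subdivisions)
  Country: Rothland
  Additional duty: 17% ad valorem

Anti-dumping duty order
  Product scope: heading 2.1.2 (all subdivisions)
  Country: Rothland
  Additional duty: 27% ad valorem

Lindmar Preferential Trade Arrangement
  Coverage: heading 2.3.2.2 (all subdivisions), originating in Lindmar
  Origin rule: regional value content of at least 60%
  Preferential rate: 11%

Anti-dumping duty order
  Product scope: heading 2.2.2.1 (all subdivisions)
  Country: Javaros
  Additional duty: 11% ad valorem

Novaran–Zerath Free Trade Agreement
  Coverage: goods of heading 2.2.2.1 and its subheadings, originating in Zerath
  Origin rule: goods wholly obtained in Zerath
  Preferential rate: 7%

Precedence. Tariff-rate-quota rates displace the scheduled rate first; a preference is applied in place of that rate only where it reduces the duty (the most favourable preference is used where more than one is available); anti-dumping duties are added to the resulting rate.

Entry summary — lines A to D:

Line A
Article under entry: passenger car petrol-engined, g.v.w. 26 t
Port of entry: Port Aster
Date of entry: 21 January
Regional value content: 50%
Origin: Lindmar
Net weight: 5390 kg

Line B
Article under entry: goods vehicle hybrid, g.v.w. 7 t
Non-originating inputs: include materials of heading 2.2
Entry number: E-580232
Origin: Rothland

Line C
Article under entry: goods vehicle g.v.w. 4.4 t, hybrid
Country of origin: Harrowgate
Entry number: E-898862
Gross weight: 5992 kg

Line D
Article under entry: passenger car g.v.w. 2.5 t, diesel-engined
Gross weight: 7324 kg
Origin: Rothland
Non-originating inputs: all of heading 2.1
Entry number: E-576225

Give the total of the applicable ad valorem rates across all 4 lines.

122%

Line A: passenger car → 2.3; petrol-engined → 2.3.2; g.v.w. 26 t → 2.3.2.2. Scheduled 38%. Lindmar agreement on 2.2.2.1: 2.3.2.2 not covered; Lindmar agreement on 2.3.2.2: RVC < 60%. → 38%.
Line B: goods vehicle → 2.2; hybrid → 2.2.2; g.v.w. 7 t → 2.2.2.2. Scheduled 32%. Rothland agreement on 2.3: 2.2.2.2 not covered; anti-dumping (Rothland, 2.2.2): +17%; total 32% + 17% = 49%. → 49%.
Line C: goods vehicle → 2.2; hybrid → 2.2.2; g.v.w. 4.4 t → 2.2.2.3. Scheduled 29%. No special measure applies. → 29%.
Line D: passenger car → 2.3; diesel-engined → 2.3.1; g.v.w. 2.5 t → 2.3.1.1. Scheduled 16%. quota on 2.3.1 exhausted → over-quota 54%; Rothland agreement on 2.3: CTH met → 6% available; preferential 6%. → 6%.
Sum: 38% + 49% + 29% + 6% = 122%.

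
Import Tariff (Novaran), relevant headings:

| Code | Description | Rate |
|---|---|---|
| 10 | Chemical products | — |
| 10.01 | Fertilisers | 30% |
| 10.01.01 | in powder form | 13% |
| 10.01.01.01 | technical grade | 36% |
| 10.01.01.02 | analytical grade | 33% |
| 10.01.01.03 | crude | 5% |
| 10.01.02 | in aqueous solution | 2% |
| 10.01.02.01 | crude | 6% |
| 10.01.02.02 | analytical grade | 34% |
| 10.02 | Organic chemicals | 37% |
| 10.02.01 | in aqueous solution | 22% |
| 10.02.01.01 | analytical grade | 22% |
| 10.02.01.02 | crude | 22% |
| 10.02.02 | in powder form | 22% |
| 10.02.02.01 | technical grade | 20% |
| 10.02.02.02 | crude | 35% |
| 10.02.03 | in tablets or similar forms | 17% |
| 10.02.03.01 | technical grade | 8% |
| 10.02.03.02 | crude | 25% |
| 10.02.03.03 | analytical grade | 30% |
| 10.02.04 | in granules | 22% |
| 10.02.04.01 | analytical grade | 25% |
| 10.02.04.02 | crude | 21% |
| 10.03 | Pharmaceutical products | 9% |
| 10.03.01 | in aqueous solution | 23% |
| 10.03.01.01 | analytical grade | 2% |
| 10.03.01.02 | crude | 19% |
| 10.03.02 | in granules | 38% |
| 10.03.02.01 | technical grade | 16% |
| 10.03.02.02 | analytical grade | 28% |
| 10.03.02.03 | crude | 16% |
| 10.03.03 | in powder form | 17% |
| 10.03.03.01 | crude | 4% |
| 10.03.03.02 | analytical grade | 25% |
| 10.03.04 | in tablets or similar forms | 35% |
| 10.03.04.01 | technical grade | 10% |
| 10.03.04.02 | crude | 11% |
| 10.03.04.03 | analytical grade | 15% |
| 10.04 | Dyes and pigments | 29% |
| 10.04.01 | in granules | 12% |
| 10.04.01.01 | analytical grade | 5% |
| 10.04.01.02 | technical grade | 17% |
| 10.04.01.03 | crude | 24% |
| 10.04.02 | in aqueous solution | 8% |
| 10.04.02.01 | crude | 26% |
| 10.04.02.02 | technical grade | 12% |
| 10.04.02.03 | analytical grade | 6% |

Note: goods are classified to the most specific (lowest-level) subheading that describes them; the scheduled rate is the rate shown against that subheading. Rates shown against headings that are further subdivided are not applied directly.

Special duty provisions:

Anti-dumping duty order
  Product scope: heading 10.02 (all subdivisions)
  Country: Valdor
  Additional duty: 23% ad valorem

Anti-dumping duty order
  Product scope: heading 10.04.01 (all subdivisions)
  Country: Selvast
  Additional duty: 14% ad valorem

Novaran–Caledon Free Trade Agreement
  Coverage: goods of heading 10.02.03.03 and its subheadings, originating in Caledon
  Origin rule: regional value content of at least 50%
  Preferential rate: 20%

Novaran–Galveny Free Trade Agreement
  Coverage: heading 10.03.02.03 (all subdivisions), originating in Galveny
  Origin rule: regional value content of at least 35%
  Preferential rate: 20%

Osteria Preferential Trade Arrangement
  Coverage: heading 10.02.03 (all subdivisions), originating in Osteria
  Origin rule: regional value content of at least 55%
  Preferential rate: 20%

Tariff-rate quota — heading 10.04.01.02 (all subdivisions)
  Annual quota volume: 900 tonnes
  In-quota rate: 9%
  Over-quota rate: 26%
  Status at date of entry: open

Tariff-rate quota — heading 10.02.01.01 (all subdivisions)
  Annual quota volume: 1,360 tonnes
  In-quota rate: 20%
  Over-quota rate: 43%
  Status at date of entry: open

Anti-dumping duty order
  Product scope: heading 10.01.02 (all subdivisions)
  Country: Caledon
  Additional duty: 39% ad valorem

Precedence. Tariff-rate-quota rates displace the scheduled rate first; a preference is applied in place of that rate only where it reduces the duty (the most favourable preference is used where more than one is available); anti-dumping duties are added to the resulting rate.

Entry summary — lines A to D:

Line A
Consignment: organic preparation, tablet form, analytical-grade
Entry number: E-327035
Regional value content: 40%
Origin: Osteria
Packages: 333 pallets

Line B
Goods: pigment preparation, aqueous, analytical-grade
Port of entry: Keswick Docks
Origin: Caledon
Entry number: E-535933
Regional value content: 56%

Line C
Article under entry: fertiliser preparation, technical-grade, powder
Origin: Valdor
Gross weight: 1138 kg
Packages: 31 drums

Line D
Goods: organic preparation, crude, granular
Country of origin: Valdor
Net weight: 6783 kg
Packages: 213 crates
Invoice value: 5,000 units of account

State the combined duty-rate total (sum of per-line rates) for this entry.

Line A: organic → 10.02; tablet form → 10.02.03; analytical-grade → 10.02.03.03. Scheduled 30%. Osteria agreement on 10.02.03: RVC < 55%. → 30%.
Line B: pigment → 10.04; aqueous → 10.04.02; analytical-grade → 10.04.02.03. Scheduled 6%. Caledon agreement on 10.02.03.03: 10.04.02.03 not covered. → 6%.
Line C: fertiliser → 10.01; powder → 10.01.01; technical-grade → 10.01.01.01. Scheduled 36%. No special measure applies. → 36%.
Line D: organic → 10.02; granular → 10.02.04; crude → 10.02.04.02. Scheduled 21%. anti-dumping (Valdor, 10.02): +23%; total 21% + 23% = 44%. → 44%.
Sum: 30% + 6% + 36% + 44% = 116%.

116%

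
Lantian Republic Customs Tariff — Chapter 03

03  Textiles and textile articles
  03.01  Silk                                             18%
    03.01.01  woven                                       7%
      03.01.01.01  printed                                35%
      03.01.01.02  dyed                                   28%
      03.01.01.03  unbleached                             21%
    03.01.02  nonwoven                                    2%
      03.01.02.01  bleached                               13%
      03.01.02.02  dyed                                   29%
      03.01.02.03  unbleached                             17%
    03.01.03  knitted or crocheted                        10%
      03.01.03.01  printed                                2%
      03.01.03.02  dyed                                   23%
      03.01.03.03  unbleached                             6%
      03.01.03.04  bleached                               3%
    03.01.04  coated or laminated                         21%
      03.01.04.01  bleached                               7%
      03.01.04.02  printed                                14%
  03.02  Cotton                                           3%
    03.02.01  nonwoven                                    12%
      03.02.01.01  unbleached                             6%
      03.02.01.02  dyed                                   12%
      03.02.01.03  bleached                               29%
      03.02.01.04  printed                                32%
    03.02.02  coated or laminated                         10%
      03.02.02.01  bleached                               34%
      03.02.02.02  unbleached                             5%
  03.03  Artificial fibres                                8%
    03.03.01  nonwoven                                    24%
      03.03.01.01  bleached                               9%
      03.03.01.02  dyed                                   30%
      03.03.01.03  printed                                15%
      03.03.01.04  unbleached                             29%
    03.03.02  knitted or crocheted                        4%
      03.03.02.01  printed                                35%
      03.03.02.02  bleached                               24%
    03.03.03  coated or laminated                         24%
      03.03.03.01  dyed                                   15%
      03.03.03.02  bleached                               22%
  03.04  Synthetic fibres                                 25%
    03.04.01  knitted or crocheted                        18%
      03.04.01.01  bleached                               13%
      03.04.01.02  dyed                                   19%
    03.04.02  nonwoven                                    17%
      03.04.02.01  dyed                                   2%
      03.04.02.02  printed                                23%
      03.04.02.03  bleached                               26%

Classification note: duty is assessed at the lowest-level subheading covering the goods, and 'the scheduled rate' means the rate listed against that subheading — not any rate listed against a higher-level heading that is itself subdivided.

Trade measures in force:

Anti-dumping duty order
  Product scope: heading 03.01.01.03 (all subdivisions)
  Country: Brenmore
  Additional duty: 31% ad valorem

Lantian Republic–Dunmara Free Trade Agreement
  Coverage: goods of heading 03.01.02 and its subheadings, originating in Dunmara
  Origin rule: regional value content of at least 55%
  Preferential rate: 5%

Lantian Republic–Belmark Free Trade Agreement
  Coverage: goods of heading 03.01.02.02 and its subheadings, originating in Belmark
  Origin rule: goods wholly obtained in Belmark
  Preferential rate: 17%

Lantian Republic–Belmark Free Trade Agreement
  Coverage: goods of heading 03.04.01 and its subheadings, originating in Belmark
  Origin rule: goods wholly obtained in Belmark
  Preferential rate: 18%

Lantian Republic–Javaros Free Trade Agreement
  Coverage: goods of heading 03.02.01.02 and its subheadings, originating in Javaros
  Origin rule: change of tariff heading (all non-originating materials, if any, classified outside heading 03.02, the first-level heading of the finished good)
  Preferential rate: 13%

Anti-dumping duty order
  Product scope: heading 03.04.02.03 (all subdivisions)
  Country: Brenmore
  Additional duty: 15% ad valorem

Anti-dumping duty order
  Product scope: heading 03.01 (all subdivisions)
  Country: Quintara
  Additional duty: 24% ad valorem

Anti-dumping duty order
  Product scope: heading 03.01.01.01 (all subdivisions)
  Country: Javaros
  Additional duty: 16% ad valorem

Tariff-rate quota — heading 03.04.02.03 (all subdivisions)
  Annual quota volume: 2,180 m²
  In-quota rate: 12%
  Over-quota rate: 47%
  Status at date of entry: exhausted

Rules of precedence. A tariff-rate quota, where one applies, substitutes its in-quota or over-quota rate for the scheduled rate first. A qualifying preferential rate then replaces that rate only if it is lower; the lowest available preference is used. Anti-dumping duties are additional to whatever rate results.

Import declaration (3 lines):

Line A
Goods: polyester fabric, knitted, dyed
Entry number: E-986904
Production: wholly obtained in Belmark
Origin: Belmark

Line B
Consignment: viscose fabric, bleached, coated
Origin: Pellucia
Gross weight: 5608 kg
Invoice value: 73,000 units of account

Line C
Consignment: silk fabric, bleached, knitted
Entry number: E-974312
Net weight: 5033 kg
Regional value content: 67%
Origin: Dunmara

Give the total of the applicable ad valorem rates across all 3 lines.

43%

Line A: polyester → 03.04; knitted → 03.04.01; dyed → 03.04.01.02. Scheduled 19%. Belmark agreement on 03.01.02.02: 03.04.01.02 not covered; Belmark agreement on 03.04.01: wholly obtained → 18% available; preferential 18%. → 18%.
Line B: viscose → 03.03; coated → 03.03.03; bleached → 03.03.03.02. Scheduled 22%. No special measure applies. → 22%.
Line C: silk → 03.01; knitted → 03.01.03; bleached → 03.01.03.04. Scheduled 3%. Dunmara agreement on 03.01.02: 03.01.03.04 not covered. → 3%.
Sum: 18% + 22% + 3% = 43%.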